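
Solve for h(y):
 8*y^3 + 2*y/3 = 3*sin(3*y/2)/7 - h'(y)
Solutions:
 h(y) = C1 - 2*y^4 - y^2/3 - 2*cos(3*y/2)/7


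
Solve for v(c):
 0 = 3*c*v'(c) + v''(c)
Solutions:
 v(c) = C1 + C2*erf(sqrt(6)*c/2)


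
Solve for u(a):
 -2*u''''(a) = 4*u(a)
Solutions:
 u(a) = (C1*sin(2^(3/4)*a/2) + C2*cos(2^(3/4)*a/2))*exp(-2^(3/4)*a/2) + (C3*sin(2^(3/4)*a/2) + C4*cos(2^(3/4)*a/2))*exp(2^(3/4)*a/2)


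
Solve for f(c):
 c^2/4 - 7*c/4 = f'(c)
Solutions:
 f(c) = C1 + c^3/12 - 7*c^2/8


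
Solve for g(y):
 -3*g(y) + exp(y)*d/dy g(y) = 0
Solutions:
 g(y) = C1*exp(-3*exp(-y))


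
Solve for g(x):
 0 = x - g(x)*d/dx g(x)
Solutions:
 g(x) = -sqrt(C1 + x^2)
 g(x) = sqrt(C1 + x^2)


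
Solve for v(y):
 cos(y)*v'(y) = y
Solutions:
 v(y) = C1 + Integral(y/cos(y), y)


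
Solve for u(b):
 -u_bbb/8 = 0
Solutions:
 u(b) = C1 + C2*b + C3*b^2


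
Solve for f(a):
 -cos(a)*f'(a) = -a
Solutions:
 f(a) = C1 + Integral(a/cos(a), a)


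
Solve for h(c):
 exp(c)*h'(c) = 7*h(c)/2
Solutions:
 h(c) = C1*exp(-7*exp(-c)/2)


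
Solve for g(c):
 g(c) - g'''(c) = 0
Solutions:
 g(c) = C3*exp(c) + (C1*sin(sqrt(3)*c/2) + C2*cos(sqrt(3)*c/2))*exp(-c/2)


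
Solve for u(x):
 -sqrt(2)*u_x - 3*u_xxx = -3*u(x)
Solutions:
 u(x) = C1*exp(-x*(-2*2^(5/6)/(27 + sqrt(8*sqrt(2) + 729))^(1/3) + 2^(2/3)*(27 + sqrt(8*sqrt(2) + 729))^(1/3))/12)*sin(sqrt(3)*x*(2*2^(5/6)/(27 + sqrt(8*sqrt(2) + 729))^(1/3) + 2^(2/3)*(27 + sqrt(8*sqrt(2) + 729))^(1/3))/12) + C2*exp(-x*(-2*2^(5/6)/(27 + sqrt(8*sqrt(2) + 729))^(1/3) + 2^(2/3)*(27 + sqrt(8*sqrt(2) + 729))^(1/3))/12)*cos(sqrt(3)*x*(2*2^(5/6)/(27 + sqrt(8*sqrt(2) + 729))^(1/3) + 2^(2/3)*(27 + sqrt(8*sqrt(2) + 729))^(1/3))/12) + C3*exp(x*(-2*2^(5/6)/(27 + sqrt(8*sqrt(2) + 729))^(1/3) + 2^(2/3)*(27 + sqrt(8*sqrt(2) + 729))^(1/3))/6)


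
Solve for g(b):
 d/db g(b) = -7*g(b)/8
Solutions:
 g(b) = C1*exp(-7*b/8)


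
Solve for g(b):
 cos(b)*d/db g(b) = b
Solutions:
 g(b) = C1 + Integral(b/cos(b), b)


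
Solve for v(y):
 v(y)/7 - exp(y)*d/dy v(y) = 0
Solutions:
 v(y) = C1*exp(-exp(-y)/7)


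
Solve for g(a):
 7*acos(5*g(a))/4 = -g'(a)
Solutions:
 Integral(1/acos(5*_y), (_y, g(a))) = C1 - 7*a/4


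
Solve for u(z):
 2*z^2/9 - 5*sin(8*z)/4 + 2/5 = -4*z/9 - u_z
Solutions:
 u(z) = C1 - 2*z^3/27 - 2*z^2/9 - 2*z/5 - 5*cos(8*z)/32


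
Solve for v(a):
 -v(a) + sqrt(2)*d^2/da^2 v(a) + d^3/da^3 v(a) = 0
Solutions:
 v(a) = C1*exp(-a*(4*2^(1/3)/(-4*sqrt(2) + sqrt(-32 + (27 - 4*sqrt(2))^2) + 27)^(1/3) + 2^(2/3)*(-4*sqrt(2) + sqrt(-32 + (27 - 4*sqrt(2))^2) + 27)^(1/3) + 4*sqrt(2))/12)*sin(2^(1/3)*sqrt(3)*a*(-2^(1/3)*(-4*sqrt(2) + sqrt(-32 + 729*(-1 + 4*sqrt(2)/27)^2) + 27)^(1/3) + 4/(-4*sqrt(2) + sqrt(-32 + 729*(-1 + 4*sqrt(2)/27)^2) + 27)^(1/3))/12) + C2*exp(-a*(4*2^(1/3)/(-4*sqrt(2) + sqrt(-32 + (27 - 4*sqrt(2))^2) + 27)^(1/3) + 2^(2/3)*(-4*sqrt(2) + sqrt(-32 + (27 - 4*sqrt(2))^2) + 27)^(1/3) + 4*sqrt(2))/12)*cos(2^(1/3)*sqrt(3)*a*(-2^(1/3)*(-4*sqrt(2) + sqrt(-32 + 729*(-1 + 4*sqrt(2)/27)^2) + 27)^(1/3) + 4/(-4*sqrt(2) + sqrt(-32 + 729*(-1 + 4*sqrt(2)/27)^2) + 27)^(1/3))/12) + C3*exp(a*(-2*sqrt(2) + 4*2^(1/3)/(-4*sqrt(2) + sqrt(-32 + (27 - 4*sqrt(2))^2) + 27)^(1/3) + 2^(2/3)*(-4*sqrt(2) + sqrt(-32 + (27 - 4*sqrt(2))^2) + 27)^(1/3))/6)


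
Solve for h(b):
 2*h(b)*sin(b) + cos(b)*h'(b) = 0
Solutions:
 h(b) = C1*cos(b)^2


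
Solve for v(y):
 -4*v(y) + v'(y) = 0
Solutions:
 v(y) = C1*exp(4*y)


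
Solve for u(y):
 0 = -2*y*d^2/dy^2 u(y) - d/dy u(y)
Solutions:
 u(y) = C1 + C2*sqrt(y)


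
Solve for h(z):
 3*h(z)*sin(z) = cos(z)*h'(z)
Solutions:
 h(z) = C1/cos(z)^3


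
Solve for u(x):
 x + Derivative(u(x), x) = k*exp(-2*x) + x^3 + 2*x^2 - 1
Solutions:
 u(x) = C1 - k*exp(-2*x)/2 + x^4/4 + 2*x^3/3 - x^2/2 - x


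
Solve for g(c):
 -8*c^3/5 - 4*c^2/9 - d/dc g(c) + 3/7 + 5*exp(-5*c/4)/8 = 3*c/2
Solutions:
 g(c) = C1 - 2*c^4/5 - 4*c^3/27 - 3*c^2/4 + 3*c/7 - exp(-5*c/4)/2


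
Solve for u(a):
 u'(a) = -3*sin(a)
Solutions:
 u(a) = C1 + 3*cos(a)


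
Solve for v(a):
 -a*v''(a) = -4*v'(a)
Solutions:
 v(a) = C1 + C2*a^5


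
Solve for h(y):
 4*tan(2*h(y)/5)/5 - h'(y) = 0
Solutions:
 h(y) = -5*asin(C1*exp(8*y/25))/2 + 5*pi/2
 h(y) = 5*asin(C1*exp(8*y/25))/2


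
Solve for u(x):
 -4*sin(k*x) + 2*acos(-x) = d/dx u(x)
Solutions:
 u(x) = C1 + 2*x*acos(-x) + 2*sqrt(1 - x^2) - 4*Piecewise((-cos(k*x)/k, Ne(k, 0)), (0, True))


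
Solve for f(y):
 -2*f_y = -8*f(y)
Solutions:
 f(y) = C1*exp(4*y)


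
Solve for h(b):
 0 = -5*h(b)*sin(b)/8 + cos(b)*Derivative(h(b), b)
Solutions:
 h(b) = C1/cos(b)^(5/8)


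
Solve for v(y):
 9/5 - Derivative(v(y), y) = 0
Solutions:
 v(y) = C1 + 9*y/5


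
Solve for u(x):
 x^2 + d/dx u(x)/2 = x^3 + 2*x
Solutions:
 u(x) = C1 + x^4/2 - 2*x^3/3 + 2*x^2


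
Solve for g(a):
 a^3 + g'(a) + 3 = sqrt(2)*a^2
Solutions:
 g(a) = C1 - a^4/4 + sqrt(2)*a^3/3 - 3*a


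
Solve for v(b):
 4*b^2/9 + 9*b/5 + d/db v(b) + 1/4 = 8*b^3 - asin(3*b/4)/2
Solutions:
 v(b) = C1 + 2*b^4 - 4*b^3/27 - 9*b^2/10 - b*asin(3*b/4)/2 - b/4 - sqrt(16 - 9*b^2)/6


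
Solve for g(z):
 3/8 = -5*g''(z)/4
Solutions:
 g(z) = C1 + C2*z - 3*z^2/20


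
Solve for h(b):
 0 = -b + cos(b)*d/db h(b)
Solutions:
 h(b) = C1 + Integral(b/cos(b), b)


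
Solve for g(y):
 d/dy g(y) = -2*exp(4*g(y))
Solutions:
 g(y) = log(-I*(1/(C1 + 8*y))^(1/4))
 g(y) = log(I*(1/(C1 + 8*y))^(1/4))
 g(y) = log(-(1/(C1 + 8*y))^(1/4))
 g(y) = log(1/(C1 + 8*y))/4


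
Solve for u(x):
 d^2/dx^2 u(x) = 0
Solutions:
 u(x) = C1 + C2*x


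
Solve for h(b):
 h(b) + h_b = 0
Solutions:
 h(b) = C1*exp(-b)


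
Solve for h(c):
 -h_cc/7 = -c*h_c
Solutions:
 h(c) = C1 + C2*erfi(sqrt(14)*c/2)


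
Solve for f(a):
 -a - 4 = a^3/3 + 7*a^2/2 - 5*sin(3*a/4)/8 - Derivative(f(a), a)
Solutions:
 f(a) = C1 + a^4/12 + 7*a^3/6 + a^2/2 + 4*a + 5*cos(3*a/4)/6


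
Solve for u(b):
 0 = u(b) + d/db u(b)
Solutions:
 u(b) = C1*exp(-b)


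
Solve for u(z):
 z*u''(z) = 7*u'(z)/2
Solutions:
 u(z) = C1 + C2*z^(9/2)


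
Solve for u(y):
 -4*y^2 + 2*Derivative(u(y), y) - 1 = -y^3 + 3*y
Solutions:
 u(y) = C1 - y^4/8 + 2*y^3/3 + 3*y^2/4 + y/2


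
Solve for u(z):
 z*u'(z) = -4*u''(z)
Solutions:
 u(z) = C1 + C2*erf(sqrt(2)*z/4)


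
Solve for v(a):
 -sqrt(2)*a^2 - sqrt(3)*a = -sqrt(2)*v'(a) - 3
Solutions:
 v(a) = C1 + a^3/3 + sqrt(6)*a^2/4 - 3*sqrt(2)*a/2


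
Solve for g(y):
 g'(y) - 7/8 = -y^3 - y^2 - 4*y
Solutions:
 g(y) = C1 - y^4/4 - y^3/3 - 2*y^2 + 7*y/8


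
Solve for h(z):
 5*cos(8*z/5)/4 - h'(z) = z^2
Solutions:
 h(z) = C1 - z^3/3 + 25*sin(8*z/5)/32


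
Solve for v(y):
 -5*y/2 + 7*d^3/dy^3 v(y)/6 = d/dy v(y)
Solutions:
 v(y) = C1 + C2*exp(-sqrt(42)*y/7) + C3*exp(sqrt(42)*y/7) - 5*y^2/4


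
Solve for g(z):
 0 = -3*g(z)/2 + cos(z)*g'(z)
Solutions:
 g(z) = C1*(sin(z) + 1)^(3/4)/(sin(z) - 1)^(3/4)


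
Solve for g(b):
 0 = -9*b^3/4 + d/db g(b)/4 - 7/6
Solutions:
 g(b) = C1 + 9*b^4/4 + 14*b/3


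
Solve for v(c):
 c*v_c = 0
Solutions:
 v(c) = C1


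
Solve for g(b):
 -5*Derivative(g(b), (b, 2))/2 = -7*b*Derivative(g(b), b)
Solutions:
 g(b) = C1 + C2*erfi(sqrt(35)*b/5)


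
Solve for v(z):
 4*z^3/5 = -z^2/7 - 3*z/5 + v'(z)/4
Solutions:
 v(z) = C1 + 4*z^4/5 + 4*z^3/21 + 6*z^2/5


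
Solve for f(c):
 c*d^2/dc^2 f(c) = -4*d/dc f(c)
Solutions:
 f(c) = C1 + C2/c^3


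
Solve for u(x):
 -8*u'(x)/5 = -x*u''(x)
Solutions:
 u(x) = C1 + C2*x^(13/5)


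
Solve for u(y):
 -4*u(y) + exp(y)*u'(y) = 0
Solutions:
 u(y) = C1*exp(-4*exp(-y))


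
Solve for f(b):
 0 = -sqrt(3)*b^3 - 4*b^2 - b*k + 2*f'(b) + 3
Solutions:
 f(b) = C1 + sqrt(3)*b^4/8 + 2*b^3/3 + b^2*k/4 - 3*b/2


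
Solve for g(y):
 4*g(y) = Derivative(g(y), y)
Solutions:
 g(y) = C1*exp(4*y)


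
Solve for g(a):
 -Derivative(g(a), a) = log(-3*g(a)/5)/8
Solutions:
 8*Integral(1/(log(-_y) - log(5) + log(3)), (_y, g(a))) = C1 - a


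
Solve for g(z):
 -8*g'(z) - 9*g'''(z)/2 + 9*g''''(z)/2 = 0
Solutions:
 g(z) = C1 + C2*exp(z*(-(4*sqrt(39) + 25)^(1/3) - 1/(4*sqrt(39) + 25)^(1/3) + 2)/6)*sin(sqrt(3)*z*(-(4*sqrt(39) + 25)^(1/3) + (4*sqrt(39) + 25)^(-1/3))/6) + C3*exp(z*(-(4*sqrt(39) + 25)^(1/3) - 1/(4*sqrt(39) + 25)^(1/3) + 2)/6)*cos(sqrt(3)*z*(-(4*sqrt(39) + 25)^(1/3) + (4*sqrt(39) + 25)^(-1/3))/6) + C4*exp(z*((4*sqrt(39) + 25)^(-1/3) + 1 + (4*sqrt(39) + 25)^(1/3))/3)


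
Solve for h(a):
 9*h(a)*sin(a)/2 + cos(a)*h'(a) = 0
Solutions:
 h(a) = C1*cos(a)^(9/2)


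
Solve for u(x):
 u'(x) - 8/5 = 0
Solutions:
 u(x) = C1 + 8*x/5


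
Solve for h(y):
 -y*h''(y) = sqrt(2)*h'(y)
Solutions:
 h(y) = C1 + C2*y^(1 - sqrt(2))


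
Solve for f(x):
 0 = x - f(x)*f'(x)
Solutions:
 f(x) = -sqrt(C1 + x^2)
 f(x) = sqrt(C1 + x^2)


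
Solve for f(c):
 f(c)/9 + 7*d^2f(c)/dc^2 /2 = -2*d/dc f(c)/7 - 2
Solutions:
 f(c) = (C1*sin(5*sqrt(26)*c/147) + C2*cos(5*sqrt(26)*c/147))*exp(-2*c/49) - 18


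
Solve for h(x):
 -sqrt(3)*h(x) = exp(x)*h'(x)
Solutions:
 h(x) = C1*exp(sqrt(3)*exp(-x))


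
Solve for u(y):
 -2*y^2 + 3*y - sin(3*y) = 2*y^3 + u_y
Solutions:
 u(y) = C1 - y^4/2 - 2*y^3/3 + 3*y^2/2 + cos(3*y)/3


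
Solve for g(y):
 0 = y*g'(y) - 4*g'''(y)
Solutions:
 g(y) = C1 + Integral(C2*airyai(2^(1/3)*y/2) + C3*airybi(2^(1/3)*y/2), y)


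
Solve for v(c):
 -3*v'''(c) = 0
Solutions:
 v(c) = C1 + C2*c + C3*c^2


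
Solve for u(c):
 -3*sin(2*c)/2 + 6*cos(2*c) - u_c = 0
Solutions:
 u(c) = C1 + 3*sin(2*c) + 3*cos(2*c)/4


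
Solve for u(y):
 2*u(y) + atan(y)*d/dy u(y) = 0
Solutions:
 u(y) = C1*exp(-2*Integral(1/atan(y), y))


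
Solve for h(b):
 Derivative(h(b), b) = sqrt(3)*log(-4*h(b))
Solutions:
 -sqrt(3)*Integral(1/(log(-_y) + 2*log(2)), (_y, h(b)))/3 = C1 - b


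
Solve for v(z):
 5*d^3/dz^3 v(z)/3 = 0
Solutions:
 v(z) = C1 + C2*z + C3*z^2


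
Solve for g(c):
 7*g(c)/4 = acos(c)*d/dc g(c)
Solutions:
 g(c) = C1*exp(7*Integral(1/acos(c), c)/4)


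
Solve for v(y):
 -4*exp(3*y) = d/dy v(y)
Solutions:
 v(y) = C1 - 4*exp(3*y)/3


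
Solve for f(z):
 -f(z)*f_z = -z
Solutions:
 f(z) = -sqrt(C1 + z^2)
 f(z) = sqrt(C1 + z^2)


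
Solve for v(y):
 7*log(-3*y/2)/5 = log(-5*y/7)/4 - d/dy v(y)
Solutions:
 v(y) = C1 - 23*y*log(-y)/20 + y*(-28*log(3) - 5*log(7) + 5*log(5) + 28*log(2) + 23)/20


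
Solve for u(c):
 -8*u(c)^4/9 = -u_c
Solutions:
 u(c) = 3^(1/3)*(-1/(C1 + 8*c))^(1/3)
 u(c) = (-1/(C1 + 8*c))^(1/3)*(-3^(1/3) - 3^(5/6)*I)/2
 u(c) = (-1/(C1 + 8*c))^(1/3)*(-3^(1/3) + 3^(5/6)*I)/2


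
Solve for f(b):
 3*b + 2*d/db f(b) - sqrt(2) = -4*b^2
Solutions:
 f(b) = C1 - 2*b^3/3 - 3*b^2/4 + sqrt(2)*b/2


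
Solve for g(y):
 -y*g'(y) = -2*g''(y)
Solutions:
 g(y) = C1 + C2*erfi(y/2)


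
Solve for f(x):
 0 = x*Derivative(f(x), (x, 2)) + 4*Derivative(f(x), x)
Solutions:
 f(x) = C1 + C2/x^3


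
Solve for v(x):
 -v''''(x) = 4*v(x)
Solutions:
 v(x) = (C1*sin(x) + C2*cos(x))*exp(-x) + (C3*sin(x) + C4*cos(x))*exp(x)


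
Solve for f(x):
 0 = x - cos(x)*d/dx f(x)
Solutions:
 f(x) = C1 + Integral(x/cos(x), x)


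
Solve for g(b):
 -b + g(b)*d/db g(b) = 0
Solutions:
 g(b) = -sqrt(C1 + b^2)
 g(b) = sqrt(C1 + b^2)


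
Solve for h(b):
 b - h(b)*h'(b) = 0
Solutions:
 h(b) = -sqrt(C1 + b^2)
 h(b) = sqrt(C1 + b^2)


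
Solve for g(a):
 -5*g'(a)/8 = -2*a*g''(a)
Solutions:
 g(a) = C1 + C2*a^(21/16)


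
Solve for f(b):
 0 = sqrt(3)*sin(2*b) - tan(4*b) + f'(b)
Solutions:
 f(b) = C1 - log(cos(4*b))/4 + sqrt(3)*cos(2*b)/2


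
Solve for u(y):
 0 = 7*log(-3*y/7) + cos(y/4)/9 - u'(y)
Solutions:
 u(y) = C1 + 7*y*log(-y) - 7*y*log(7) - 7*y + 7*y*log(3) + 4*sin(y/4)/9


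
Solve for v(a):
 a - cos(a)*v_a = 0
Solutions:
 v(a) = C1 + Integral(a/cos(a), a)


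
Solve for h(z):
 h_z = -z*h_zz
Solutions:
 h(z) = C1 + C2*log(z)


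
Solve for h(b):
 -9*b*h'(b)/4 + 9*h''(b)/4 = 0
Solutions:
 h(b) = C1 + C2*erfi(sqrt(2)*b/2)


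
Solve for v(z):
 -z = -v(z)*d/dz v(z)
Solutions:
 v(z) = -sqrt(C1 + z^2)
 v(z) = sqrt(C1 + z^2)


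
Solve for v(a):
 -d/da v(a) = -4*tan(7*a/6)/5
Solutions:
 v(a) = C1 - 24*log(cos(7*a/6))/35


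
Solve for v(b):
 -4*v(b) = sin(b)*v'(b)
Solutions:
 v(b) = C1*(cos(b)^2 + 2*cos(b) + 1)/(cos(b)^2 - 2*cos(b) + 1)


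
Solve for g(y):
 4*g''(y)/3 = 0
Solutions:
 g(y) = C1 + C2*y


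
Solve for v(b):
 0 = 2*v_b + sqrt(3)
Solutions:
 v(b) = C1 - sqrt(3)*b/2


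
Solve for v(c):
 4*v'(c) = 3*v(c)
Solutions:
 v(c) = C1*exp(3*c/4)


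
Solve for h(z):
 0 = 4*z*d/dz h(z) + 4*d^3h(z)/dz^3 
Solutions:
 h(z) = C1 + Integral(C2*airyai(-z) + C3*airybi(-z), z)


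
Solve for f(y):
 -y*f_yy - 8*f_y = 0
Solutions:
 f(y) = C1 + C2/y^7


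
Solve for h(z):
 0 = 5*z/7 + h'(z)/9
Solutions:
 h(z) = C1 - 45*z^2/14


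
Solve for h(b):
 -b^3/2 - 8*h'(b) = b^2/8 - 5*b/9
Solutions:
 h(b) = C1 - b^4/64 - b^3/192 + 5*b^2/144


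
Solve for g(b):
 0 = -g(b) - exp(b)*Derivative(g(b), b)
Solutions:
 g(b) = C1*exp(exp(-b))


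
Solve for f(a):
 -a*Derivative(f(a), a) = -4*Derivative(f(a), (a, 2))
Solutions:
 f(a) = C1 + C2*erfi(sqrt(2)*a/4)


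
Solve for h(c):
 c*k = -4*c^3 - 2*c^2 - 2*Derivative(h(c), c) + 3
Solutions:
 h(c) = C1 - c^4/2 - c^3/3 - c^2*k/4 + 3*c/2


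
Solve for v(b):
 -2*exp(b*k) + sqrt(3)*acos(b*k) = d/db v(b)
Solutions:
 v(b) = C1 - 2*Piecewise((exp(b*k)/k, Ne(k, 0)), (b, True)) + sqrt(3)*Piecewise((b*acos(b*k) - sqrt(-b^2*k^2 + 1)/k, Ne(k, 0)), (pi*b/2, True))


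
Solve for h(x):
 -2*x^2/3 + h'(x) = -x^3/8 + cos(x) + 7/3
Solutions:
 h(x) = C1 - x^4/32 + 2*x^3/9 + 7*x/3 + sin(x)


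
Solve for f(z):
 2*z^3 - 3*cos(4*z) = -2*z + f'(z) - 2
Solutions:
 f(z) = C1 + z^4/2 + z^2 + 2*z - 3*sin(4*z)/4


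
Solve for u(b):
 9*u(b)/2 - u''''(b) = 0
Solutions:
 u(b) = C1*exp(-2^(3/4)*sqrt(3)*b/2) + C2*exp(2^(3/4)*sqrt(3)*b/2) + C3*sin(2^(3/4)*sqrt(3)*b/2) + C4*cos(2^(3/4)*sqrt(3)*b/2)


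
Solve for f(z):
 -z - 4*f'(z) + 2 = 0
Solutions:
 f(z) = C1 - z^2/8 + z/2


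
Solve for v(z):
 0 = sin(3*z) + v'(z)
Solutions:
 v(z) = C1 + cos(3*z)/3


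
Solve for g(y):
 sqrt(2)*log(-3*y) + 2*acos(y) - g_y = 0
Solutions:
 g(y) = C1 + sqrt(2)*y*(log(-y) - 1) + 2*y*acos(y) + sqrt(2)*y*log(3) - 2*sqrt(1 - y^2)


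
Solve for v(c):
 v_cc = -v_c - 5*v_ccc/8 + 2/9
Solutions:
 v(c) = C1 + 2*c/9 + (C2*sin(2*sqrt(6)*c/5) + C3*cos(2*sqrt(6)*c/5))*exp(-4*c/5)


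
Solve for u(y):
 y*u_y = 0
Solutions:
 u(y) = C1


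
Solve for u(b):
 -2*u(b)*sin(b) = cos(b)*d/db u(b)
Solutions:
 u(b) = C1*cos(b)^2


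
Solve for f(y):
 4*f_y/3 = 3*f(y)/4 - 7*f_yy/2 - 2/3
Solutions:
 f(y) = C1*exp(y*(-8 + sqrt(442))/42) + C2*exp(-y*(8 + sqrt(442))/42) + 8/9


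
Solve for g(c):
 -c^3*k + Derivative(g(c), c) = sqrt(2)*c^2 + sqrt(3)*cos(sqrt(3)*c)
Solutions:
 g(c) = C1 + c^4*k/4 + sqrt(2)*c^3/3 + sin(sqrt(3)*c)


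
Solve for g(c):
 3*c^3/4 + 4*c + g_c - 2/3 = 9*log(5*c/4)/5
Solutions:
 g(c) = C1 - 3*c^4/16 - 2*c^2 + 9*c*log(c)/5 - 18*c*log(2)/5 - 17*c/15 + 9*c*log(5)/5


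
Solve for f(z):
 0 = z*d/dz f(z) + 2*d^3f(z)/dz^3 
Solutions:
 f(z) = C1 + Integral(C2*airyai(-2^(2/3)*z/2) + C3*airybi(-2^(2/3)*z/2), z)


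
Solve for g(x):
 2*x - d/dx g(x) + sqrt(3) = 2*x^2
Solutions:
 g(x) = C1 - 2*x^3/3 + x^2 + sqrt(3)*x


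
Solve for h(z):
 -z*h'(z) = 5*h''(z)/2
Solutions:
 h(z) = C1 + C2*erf(sqrt(5)*z/5)


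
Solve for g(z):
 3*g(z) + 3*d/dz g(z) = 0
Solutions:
 g(z) = C1*exp(-z)


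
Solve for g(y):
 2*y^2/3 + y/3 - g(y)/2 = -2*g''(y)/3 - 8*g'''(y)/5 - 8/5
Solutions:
 g(y) = C1*exp(-y*(5*5^(2/3)/(432*sqrt(11) + 1433)^(1/3) + 10 + 5^(1/3)*(432*sqrt(11) + 1433)^(1/3))/72)*sin(sqrt(3)*5^(1/3)*y*(-(432*sqrt(11) + 1433)^(1/3) + 5*5^(1/3)/(432*sqrt(11) + 1433)^(1/3))/72) + C2*exp(-y*(5*5^(2/3)/(432*sqrt(11) + 1433)^(1/3) + 10 + 5^(1/3)*(432*sqrt(11) + 1433)^(1/3))/72)*cos(sqrt(3)*5^(1/3)*y*(-(432*sqrt(11) + 1433)^(1/3) + 5*5^(1/3)/(432*sqrt(11) + 1433)^(1/3))/72) + C3*exp(y*(-5 + 5*5^(2/3)/(432*sqrt(11) + 1433)^(1/3) + 5^(1/3)*(432*sqrt(11) + 1433)^(1/3))/36) + 4*y^2/3 + 2*y/3 + 304/45


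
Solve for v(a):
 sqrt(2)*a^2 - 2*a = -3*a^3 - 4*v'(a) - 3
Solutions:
 v(a) = C1 - 3*a^4/16 - sqrt(2)*a^3/12 + a^2/4 - 3*a/4


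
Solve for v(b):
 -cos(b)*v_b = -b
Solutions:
 v(b) = C1 + Integral(b/cos(b), b)


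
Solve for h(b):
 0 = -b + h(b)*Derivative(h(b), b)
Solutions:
 h(b) = -sqrt(C1 + b^2)
 h(b) = sqrt(C1 + b^2)


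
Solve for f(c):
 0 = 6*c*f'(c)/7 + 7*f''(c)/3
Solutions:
 f(c) = C1 + C2*erf(3*c/7)


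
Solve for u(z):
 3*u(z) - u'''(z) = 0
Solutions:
 u(z) = C3*exp(3^(1/3)*z) + (C1*sin(3^(5/6)*z/2) + C2*cos(3^(5/6)*z/2))*exp(-3^(1/3)*z/2)


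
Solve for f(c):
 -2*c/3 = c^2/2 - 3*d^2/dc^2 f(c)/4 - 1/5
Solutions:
 f(c) = C1 + C2*c + c^4/18 + 4*c^3/27 - 2*c^2/15


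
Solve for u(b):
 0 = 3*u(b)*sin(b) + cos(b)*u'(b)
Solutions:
 u(b) = C1*cos(b)^3


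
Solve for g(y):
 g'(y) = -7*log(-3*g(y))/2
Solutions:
 2*Integral(1/(log(-_y) + log(3)), (_y, g(y)))/7 = C1 - y


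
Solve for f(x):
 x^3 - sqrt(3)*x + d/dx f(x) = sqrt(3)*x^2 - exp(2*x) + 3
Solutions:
 f(x) = C1 - x^4/4 + sqrt(3)*x^3/3 + sqrt(3)*x^2/2 + 3*x - exp(2*x)/2


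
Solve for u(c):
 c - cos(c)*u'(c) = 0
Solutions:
 u(c) = C1 + Integral(c/cos(c), c)


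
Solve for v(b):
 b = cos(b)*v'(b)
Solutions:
 v(b) = C1 + Integral(b/cos(b), b)


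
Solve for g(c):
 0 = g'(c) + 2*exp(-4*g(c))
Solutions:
 g(c) = log(-I*(C1 - 8*c)^(1/4))
 g(c) = log(I*(C1 - 8*c)^(1/4))
 g(c) = log(-(C1 - 8*c)^(1/4))
 g(c) = log(C1 - 8*c)/4


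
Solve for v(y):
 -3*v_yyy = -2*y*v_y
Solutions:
 v(y) = C1 + Integral(C2*airyai(2^(1/3)*3^(2/3)*y/3) + C3*airybi(2^(1/3)*3^(2/3)*y/3), y)


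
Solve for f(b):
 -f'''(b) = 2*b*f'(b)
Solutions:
 f(b) = C1 + Integral(C2*airyai(-2^(1/3)*b) + C3*airybi(-2^(1/3)*b), b)


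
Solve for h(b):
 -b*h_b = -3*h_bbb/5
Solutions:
 h(b) = C1 + Integral(C2*airyai(3^(2/3)*5^(1/3)*b/3) + C3*airybi(3^(2/3)*5^(1/3)*b/3), b)


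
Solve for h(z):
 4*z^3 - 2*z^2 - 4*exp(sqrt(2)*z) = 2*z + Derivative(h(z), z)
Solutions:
 h(z) = C1 + z^4 - 2*z^3/3 - z^2 - 2*sqrt(2)*exp(sqrt(2)*z)


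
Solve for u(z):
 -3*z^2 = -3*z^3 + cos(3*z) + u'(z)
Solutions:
 u(z) = C1 + 3*z^4/4 - z^3 - sin(3*z)/3


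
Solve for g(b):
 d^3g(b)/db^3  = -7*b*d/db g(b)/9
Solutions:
 g(b) = C1 + Integral(C2*airyai(-21^(1/3)*b/3) + C3*airybi(-21^(1/3)*b/3), b)


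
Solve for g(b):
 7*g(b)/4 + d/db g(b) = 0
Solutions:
 g(b) = C1*exp(-7*b/4)


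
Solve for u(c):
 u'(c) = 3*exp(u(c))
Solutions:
 u(c) = log(-1/(C1 + 3*c))


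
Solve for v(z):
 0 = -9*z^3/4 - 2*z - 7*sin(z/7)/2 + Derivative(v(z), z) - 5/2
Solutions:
 v(z) = C1 + 9*z^4/16 + z^2 + 5*z/2 - 49*cos(z/7)/2


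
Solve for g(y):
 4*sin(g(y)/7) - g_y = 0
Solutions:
 -4*y + 7*log(cos(g(y)/7) - 1)/2 - 7*log(cos(g(y)/7) + 1)/2 = C1


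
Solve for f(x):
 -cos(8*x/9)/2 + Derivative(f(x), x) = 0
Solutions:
 f(x) = C1 + 9*sin(8*x/9)/16


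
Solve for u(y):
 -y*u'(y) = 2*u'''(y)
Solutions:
 u(y) = C1 + Integral(C2*airyai(-2^(2/3)*y/2) + C3*airybi(-2^(2/3)*y/2), y)


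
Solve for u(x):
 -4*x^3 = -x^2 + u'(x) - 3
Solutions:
 u(x) = C1 - x^4 + x^3/3 + 3*x


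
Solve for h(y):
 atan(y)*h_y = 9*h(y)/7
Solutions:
 h(y) = C1*exp(9*Integral(1/atan(y), y)/7)


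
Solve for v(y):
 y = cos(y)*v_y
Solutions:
 v(y) = C1 + Integral(y/cos(y), y)


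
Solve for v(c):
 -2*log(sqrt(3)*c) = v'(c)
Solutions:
 v(c) = C1 - 2*c*log(c) - c*log(3) + 2*c


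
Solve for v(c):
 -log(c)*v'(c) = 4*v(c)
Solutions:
 v(c) = C1*exp(-4*li(c))


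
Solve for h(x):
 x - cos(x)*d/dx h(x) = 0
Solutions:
 h(x) = C1 + Integral(x/cos(x), x)


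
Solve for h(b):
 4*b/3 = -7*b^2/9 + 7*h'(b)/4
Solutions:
 h(b) = C1 + 4*b^3/27 + 8*b^2/21


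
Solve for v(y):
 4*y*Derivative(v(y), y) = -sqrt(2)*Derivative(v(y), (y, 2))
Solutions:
 v(y) = C1 + C2*erf(2^(1/4)*y)


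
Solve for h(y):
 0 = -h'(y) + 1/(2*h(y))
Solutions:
 h(y) = -sqrt(C1 + y)
 h(y) = sqrt(C1 + y)


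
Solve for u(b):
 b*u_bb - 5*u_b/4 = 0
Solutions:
 u(b) = C1 + C2*b^(9/4)


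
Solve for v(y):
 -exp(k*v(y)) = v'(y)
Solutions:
 v(y) = Piecewise((log(1/(C1*k + k*y))/k, Ne(k, 0)), (nan, True))
 v(y) = Piecewise((C1 - y, Eq(k, 0)), (nan, True))


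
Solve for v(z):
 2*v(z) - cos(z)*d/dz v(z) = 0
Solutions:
 v(z) = C1*(sin(z) + 1)/(sin(z) - 1)


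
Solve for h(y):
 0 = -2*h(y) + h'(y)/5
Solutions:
 h(y) = C1*exp(10*y)


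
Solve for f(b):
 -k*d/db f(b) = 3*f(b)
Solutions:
 f(b) = C1*exp(-3*b/k)


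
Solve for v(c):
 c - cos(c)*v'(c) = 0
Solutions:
 v(c) = C1 + Integral(c/cos(c), c)


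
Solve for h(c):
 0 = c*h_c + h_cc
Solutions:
 h(c) = C1 + C2*erf(sqrt(2)*c/2)


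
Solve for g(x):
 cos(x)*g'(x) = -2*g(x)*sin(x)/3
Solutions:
 g(x) = C1*cos(x)^(2/3)


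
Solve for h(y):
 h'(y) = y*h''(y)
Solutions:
 h(y) = C1 + C2*y^2


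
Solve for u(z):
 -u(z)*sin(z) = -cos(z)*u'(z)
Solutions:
 u(z) = C1/cos(z)


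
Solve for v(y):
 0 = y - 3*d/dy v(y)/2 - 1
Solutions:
 v(y) = C1 + y^2/3 - 2*y/3


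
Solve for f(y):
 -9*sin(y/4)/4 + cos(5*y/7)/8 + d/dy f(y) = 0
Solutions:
 f(y) = C1 - 7*sin(5*y/7)/40 - 9*cos(y/4)


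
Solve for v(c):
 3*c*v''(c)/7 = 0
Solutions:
 v(c) = C1 + C2*c


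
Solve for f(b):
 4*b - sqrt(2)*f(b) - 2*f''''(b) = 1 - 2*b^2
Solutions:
 f(b) = sqrt(2)*b^2 + 2*sqrt(2)*b + (C1*sin(2^(3/8)*b/2) + C2*cos(2^(3/8)*b/2))*exp(-2^(3/8)*b/2) + (C3*sin(2^(3/8)*b/2) + C4*cos(2^(3/8)*b/2))*exp(2^(3/8)*b/2) - sqrt(2)/2


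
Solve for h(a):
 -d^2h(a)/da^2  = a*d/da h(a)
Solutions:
 h(a) = C1 + C2*erf(sqrt(2)*a/2)


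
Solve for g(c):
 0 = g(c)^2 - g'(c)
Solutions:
 g(c) = -1/(C1 + c)


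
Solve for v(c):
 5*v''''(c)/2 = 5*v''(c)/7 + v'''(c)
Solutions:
 v(c) = C1 + C2*c + C3*exp(c*(7 - sqrt(399))/35) + C4*exp(c*(7 + sqrt(399))/35)


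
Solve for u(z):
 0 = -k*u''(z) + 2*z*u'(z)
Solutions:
 u(z) = C1 + C2*erf(z*sqrt(-1/k))/sqrt(-1/k)


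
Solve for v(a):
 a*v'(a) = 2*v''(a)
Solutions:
 v(a) = C1 + C2*erfi(a/2)


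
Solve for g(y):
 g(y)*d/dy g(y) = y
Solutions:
 g(y) = -sqrt(C1 + y^2)
 g(y) = sqrt(C1 + y^2)


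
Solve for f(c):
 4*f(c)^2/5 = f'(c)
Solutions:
 f(c) = -5/(C1 + 4*c)


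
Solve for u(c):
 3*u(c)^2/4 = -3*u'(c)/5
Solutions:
 u(c) = 4/(C1 + 5*c)


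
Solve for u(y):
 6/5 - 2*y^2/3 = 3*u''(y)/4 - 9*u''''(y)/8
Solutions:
 u(y) = C1 + C2*y + C3*exp(-sqrt(6)*y/3) + C4*exp(sqrt(6)*y/3) - 2*y^4/27 - 8*y^2/15


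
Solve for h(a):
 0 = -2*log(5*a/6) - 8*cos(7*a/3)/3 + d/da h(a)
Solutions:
 h(a) = C1 + 2*a*log(a) - 2*a*log(6) - 2*a + 2*a*log(5) + 8*sin(7*a/3)/7


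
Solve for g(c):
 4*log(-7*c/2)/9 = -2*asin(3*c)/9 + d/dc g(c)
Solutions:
 g(c) = C1 + 4*c*log(-c)/9 + 2*c*asin(3*c)/9 - 4*c/9 - 4*c*log(2)/9 + 4*c*log(7)/9 + 2*sqrt(1 - 9*c^2)/27


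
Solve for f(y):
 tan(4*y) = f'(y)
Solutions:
 f(y) = C1 - log(cos(4*y))/4


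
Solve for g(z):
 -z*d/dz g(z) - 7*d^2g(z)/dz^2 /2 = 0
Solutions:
 g(z) = C1 + C2*erf(sqrt(7)*z/7)


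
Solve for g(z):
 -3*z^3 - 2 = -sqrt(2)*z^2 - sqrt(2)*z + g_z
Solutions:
 g(z) = C1 - 3*z^4/4 + sqrt(2)*z^3/3 + sqrt(2)*z^2/2 - 2*z


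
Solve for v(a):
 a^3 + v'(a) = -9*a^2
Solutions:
 v(a) = C1 - a^4/4 - 3*a^3


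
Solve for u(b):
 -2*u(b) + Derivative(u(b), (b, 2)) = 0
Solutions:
 u(b) = C1*exp(-sqrt(2)*b) + C2*exp(sqrt(2)*b)


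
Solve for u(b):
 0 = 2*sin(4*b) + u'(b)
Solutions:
 u(b) = C1 + cos(4*b)/2


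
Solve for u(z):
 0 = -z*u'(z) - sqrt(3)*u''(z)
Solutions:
 u(z) = C1 + C2*erf(sqrt(2)*3^(3/4)*z/6)


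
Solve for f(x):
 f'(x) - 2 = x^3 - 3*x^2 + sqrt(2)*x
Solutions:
 f(x) = C1 + x^4/4 - x^3 + sqrt(2)*x^2/2 + 2*x


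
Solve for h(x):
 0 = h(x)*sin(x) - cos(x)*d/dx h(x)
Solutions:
 h(x) = C1/cos(x)


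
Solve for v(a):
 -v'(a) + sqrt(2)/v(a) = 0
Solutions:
 v(a) = -sqrt(C1 + 2*sqrt(2)*a)
 v(a) = sqrt(C1 + 2*sqrt(2)*a)


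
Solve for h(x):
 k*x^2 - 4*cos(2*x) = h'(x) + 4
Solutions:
 h(x) = C1 + k*x^3/3 - 4*x - 4*sin(x)*cos(x)


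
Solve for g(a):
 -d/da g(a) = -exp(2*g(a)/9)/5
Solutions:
 g(a) = 9*log(-sqrt(-1/(C1 + a))) - 9*log(2) + 9*log(3) + 9*log(10)/2
 g(a) = 9*log(-1/(C1 + a))/2 - 9*log(2) + 9*log(3) + 9*log(10)/2


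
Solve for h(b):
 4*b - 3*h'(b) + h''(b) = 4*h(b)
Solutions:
 h(b) = C1*exp(-b) + C2*exp(4*b) + b - 3/4


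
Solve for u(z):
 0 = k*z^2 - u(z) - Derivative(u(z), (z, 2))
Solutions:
 u(z) = C1*sin(z) + C2*cos(z) + k*z^2 - 2*k


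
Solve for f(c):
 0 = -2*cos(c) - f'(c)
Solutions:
 f(c) = C1 - 2*sin(c)


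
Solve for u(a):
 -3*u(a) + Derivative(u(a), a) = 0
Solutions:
 u(a) = C1*exp(3*a)


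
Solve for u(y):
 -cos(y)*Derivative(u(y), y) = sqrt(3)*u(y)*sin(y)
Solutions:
 u(y) = C1*cos(y)^(sqrt(3))


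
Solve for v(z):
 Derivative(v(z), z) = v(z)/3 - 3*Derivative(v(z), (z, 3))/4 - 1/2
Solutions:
 v(z) = C1*exp(-2^(1/3)*z*(2 - 2^(1/3))/6)*sin(2^(1/3)*sqrt(3)*z*(2^(1/3) + 2)/6) + C2*exp(-2^(1/3)*z*(2 - 2^(1/3))/6)*cos(2^(1/3)*sqrt(3)*z*(2^(1/3) + 2)/6) + C3*exp(2^(1/3)*z*(2 - 2^(1/3))/3) + 3/2


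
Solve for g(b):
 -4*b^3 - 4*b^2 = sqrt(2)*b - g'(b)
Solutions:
 g(b) = C1 + b^4 + 4*b^3/3 + sqrt(2)*b^2/2


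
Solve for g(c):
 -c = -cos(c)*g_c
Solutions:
 g(c) = C1 + Integral(c/cos(c), c)


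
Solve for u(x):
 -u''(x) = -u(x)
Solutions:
 u(x) = C1*exp(-x) + C2*exp(x)


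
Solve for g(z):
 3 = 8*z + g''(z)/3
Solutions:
 g(z) = C1 + C2*z - 4*z^3 + 9*z^2/2


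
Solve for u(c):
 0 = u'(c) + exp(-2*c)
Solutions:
 u(c) = C1 + exp(-2*c)/2


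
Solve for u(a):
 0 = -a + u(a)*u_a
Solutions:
 u(a) = -sqrt(C1 + a^2)
 u(a) = sqrt(C1 + a^2)


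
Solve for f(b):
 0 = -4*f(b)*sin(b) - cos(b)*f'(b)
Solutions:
 f(b) = C1*cos(b)^4


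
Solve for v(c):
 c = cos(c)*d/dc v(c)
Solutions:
 v(c) = C1 + Integral(c/cos(c), c)


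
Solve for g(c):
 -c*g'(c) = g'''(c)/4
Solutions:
 g(c) = C1 + Integral(C2*airyai(-2^(2/3)*c) + C3*airybi(-2^(2/3)*c), c)


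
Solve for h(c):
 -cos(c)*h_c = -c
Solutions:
 h(c) = C1 + Integral(c/cos(c), c)


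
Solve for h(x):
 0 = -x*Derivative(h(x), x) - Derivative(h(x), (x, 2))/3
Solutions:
 h(x) = C1 + C2*erf(sqrt(6)*x/2)


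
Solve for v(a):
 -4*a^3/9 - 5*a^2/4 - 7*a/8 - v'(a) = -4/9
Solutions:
 v(a) = C1 - a^4/9 - 5*a^3/12 - 7*a^2/16 + 4*a/9


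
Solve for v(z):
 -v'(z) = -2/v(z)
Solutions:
 v(z) = -sqrt(C1 + 4*z)
 v(z) = sqrt(C1 + 4*z)


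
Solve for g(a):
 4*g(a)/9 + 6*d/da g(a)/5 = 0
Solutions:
 g(a) = C1*exp(-10*a/27)


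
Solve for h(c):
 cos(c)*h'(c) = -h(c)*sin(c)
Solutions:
 h(c) = C1*cos(c)


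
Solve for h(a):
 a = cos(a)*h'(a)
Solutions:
 h(a) = C1 + Integral(a/cos(a), a)


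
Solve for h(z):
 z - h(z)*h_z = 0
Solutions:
 h(z) = -sqrt(C1 + z^2)
 h(z) = sqrt(C1 + z^2)


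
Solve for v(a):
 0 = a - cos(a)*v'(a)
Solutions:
 v(a) = C1 + Integral(a/cos(a), a)


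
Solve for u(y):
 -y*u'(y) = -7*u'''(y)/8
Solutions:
 u(y) = C1 + Integral(C2*airyai(2*7^(2/3)*y/7) + C3*airybi(2*7^(2/3)*y/7), y)


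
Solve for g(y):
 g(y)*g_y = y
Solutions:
 g(y) = -sqrt(C1 + y^2)
 g(y) = sqrt(C1 + y^2)


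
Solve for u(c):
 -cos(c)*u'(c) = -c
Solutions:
 u(c) = C1 + Integral(c/cos(c), c)


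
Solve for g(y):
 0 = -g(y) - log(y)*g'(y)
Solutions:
 g(y) = C1*exp(-li(y))


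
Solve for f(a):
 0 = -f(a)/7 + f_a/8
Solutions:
 f(a) = C1*exp(8*a/7)


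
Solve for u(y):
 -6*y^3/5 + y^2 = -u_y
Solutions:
 u(y) = C1 + 3*y^4/10 - y^3/3


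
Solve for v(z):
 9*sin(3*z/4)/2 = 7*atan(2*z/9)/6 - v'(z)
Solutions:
 v(z) = C1 + 7*z*atan(2*z/9)/6 - 21*log(4*z^2 + 81)/8 + 6*cos(3*z/4)


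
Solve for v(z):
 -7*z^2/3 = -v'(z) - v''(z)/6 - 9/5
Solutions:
 v(z) = C1 + C2*exp(-6*z) + 7*z^3/9 - 7*z^2/18 - 451*z/270


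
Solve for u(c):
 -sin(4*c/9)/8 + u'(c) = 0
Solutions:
 u(c) = C1 - 9*cos(4*c/9)/32


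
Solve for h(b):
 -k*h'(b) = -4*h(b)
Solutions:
 h(b) = C1*exp(4*b/k)


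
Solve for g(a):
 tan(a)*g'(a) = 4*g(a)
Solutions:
 g(a) = C1*sin(a)^4


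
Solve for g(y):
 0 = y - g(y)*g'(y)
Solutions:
 g(y) = -sqrt(C1 + y^2)
 g(y) = sqrt(C1 + y^2)


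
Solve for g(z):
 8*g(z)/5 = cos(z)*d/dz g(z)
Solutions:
 g(z) = C1*(sin(z) + 1)^(4/5)/(sin(z) - 1)^(4/5)


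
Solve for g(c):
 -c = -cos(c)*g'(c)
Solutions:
 g(c) = C1 + Integral(c/cos(c), c)


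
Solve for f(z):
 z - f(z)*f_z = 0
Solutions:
 f(z) = -sqrt(C1 + z^2)
 f(z) = sqrt(C1 + z^2)


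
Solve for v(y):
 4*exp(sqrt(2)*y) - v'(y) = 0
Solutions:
 v(y) = C1 + 2*sqrt(2)*exp(sqrt(2)*y)


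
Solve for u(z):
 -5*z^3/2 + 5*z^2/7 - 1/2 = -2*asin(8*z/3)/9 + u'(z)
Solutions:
 u(z) = C1 - 5*z^4/8 + 5*z^3/21 + 2*z*asin(8*z/3)/9 - z/2 + sqrt(9 - 64*z^2)/36


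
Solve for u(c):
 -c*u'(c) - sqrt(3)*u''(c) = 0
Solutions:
 u(c) = C1 + C2*erf(sqrt(2)*3^(3/4)*c/6)


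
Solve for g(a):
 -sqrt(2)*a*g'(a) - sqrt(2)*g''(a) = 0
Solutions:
 g(a) = C1 + C2*erf(sqrt(2)*a/2)


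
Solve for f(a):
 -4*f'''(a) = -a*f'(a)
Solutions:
 f(a) = C1 + Integral(C2*airyai(2^(1/3)*a/2) + C3*airybi(2^(1/3)*a/2), a)


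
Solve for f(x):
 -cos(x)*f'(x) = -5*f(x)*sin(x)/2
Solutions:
 f(x) = C1/cos(x)^(5/2)


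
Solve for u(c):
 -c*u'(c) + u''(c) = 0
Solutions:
 u(c) = C1 + C2*erfi(sqrt(2)*c/2)


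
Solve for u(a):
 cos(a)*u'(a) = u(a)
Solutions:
 u(a) = C1*sqrt(sin(a) + 1)/sqrt(sin(a) - 1)


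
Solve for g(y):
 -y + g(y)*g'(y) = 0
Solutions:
 g(y) = -sqrt(C1 + y^2)
 g(y) = sqrt(C1 + y^2)


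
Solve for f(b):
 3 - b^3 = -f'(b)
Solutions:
 f(b) = C1 + b^4/4 - 3*b


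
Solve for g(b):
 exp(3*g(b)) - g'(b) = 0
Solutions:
 g(b) = log(-1/(C1 + 3*b))/3
 g(b) = log((-1/(C1 + b))^(1/3)*(-3^(2/3) - 3*3^(1/6)*I)/6)
 g(b) = log((-1/(C1 + b))^(1/3)*(-3^(2/3) + 3*3^(1/6)*I)/6)


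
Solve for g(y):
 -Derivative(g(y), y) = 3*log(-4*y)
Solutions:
 g(y) = C1 - 3*y*log(-y) + 3*y*(1 - 2*log(2))


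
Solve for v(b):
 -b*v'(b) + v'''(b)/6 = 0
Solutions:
 v(b) = C1 + Integral(C2*airyai(6^(1/3)*b) + C3*airybi(6^(1/3)*b), b)


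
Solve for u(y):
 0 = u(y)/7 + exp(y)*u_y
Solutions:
 u(y) = C1*exp(exp(-y)/7)


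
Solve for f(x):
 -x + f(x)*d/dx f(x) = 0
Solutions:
 f(x) = -sqrt(C1 + x^2)
 f(x) = sqrt(C1 + x^2)


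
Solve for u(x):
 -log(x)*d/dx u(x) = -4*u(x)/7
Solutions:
 u(x) = C1*exp(4*li(x)/7)


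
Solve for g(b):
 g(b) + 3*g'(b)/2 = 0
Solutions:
 g(b) = C1*exp(-2*b/3)


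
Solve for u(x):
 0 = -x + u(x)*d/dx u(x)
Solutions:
 u(x) = -sqrt(C1 + x^2)
 u(x) = sqrt(C1 + x^2)


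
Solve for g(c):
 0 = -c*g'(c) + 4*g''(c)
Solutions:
 g(c) = C1 + C2*erfi(sqrt(2)*c/4)


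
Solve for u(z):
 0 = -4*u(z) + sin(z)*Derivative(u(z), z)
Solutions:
 u(z) = C1*(cos(z)^2 - 2*cos(z) + 1)/(cos(z)^2 + 2*cos(z) + 1)


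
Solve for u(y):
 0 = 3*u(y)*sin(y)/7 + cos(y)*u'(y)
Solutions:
 u(y) = C1*cos(y)^(3/7)


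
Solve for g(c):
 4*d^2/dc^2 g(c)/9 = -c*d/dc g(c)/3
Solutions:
 g(c) = C1 + C2*erf(sqrt(6)*c/4)


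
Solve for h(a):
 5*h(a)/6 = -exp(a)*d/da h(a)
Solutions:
 h(a) = C1*exp(5*exp(-a)/6)


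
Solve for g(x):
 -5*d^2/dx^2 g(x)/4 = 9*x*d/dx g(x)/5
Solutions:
 g(x) = C1 + C2*erf(3*sqrt(2)*x/5)


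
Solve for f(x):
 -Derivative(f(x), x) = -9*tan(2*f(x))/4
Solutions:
 f(x) = -asin(C1*exp(9*x/2))/2 + pi/2
 f(x) = asin(C1*exp(9*x/2))/2


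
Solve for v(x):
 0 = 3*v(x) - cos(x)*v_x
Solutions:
 v(x) = C1*(sin(x) + 1)^(3/2)/(sin(x) - 1)^(3/2)


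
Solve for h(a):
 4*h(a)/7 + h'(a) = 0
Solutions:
 h(a) = C1*exp(-4*a/7)


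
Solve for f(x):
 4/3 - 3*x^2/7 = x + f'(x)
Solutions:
 f(x) = C1 - x^3/7 - x^2/2 + 4*x/3


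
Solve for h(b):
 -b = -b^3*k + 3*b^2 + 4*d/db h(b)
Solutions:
 h(b) = C1 + b^4*k/16 - b^3/4 - b^2/8


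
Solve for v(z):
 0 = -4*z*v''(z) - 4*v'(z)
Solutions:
 v(z) = C1 + C2*log(z)


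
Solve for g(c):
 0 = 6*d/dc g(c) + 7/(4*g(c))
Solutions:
 g(c) = -sqrt(C1 - 21*c)/6
 g(c) = sqrt(C1 - 21*c)/6


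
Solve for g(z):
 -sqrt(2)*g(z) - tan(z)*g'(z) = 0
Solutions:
 g(z) = C1/sin(z)^(sqrt(2))


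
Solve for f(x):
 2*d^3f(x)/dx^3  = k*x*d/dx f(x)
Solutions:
 f(x) = C1 + Integral(C2*airyai(2^(2/3)*k^(1/3)*x/2) + C3*airybi(2^(2/3)*k^(1/3)*x/2), x)


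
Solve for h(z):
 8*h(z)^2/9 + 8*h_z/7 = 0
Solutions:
 h(z) = 9/(C1 + 7*z)


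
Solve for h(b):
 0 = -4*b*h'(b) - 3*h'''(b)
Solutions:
 h(b) = C1 + Integral(C2*airyai(-6^(2/3)*b/3) + C3*airybi(-6^(2/3)*b/3), b)


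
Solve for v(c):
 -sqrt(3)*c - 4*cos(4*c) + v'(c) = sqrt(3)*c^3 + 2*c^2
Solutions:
 v(c) = C1 + sqrt(3)*c^4/4 + 2*c^3/3 + sqrt(3)*c^2/2 + sin(4*c)


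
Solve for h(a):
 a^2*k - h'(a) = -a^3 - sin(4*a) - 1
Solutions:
 h(a) = C1 + a^4/4 + a^3*k/3 + a - cos(4*a)/4


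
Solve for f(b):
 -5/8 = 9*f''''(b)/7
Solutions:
 f(b) = C1 + C2*b + C3*b^2 + C4*b^3 - 35*b^4/1728


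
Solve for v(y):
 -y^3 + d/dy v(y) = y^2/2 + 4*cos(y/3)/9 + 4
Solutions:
 v(y) = C1 + y^4/4 + y^3/6 + 4*y + 4*sin(y/3)/3


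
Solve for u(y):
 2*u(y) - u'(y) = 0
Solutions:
 u(y) = C1*exp(2*y)


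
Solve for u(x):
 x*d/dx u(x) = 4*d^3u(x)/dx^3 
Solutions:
 u(x) = C1 + Integral(C2*airyai(2^(1/3)*x/2) + C3*airybi(2^(1/3)*x/2), x)


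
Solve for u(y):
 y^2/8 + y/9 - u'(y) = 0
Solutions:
 u(y) = C1 + y^3/24 + y^2/18


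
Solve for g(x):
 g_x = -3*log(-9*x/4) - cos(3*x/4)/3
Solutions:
 g(x) = C1 - 3*x*log(-x) - 6*x*log(3) + 3*x + 6*x*log(2) - 4*sin(3*x/4)/9


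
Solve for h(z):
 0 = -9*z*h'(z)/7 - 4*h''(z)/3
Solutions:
 h(z) = C1 + C2*erf(3*sqrt(42)*z/28)


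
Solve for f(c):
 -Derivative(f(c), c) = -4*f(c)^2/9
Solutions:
 f(c) = -9/(C1 + 4*c)


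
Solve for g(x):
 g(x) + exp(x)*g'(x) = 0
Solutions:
 g(x) = C1*exp(exp(-x))


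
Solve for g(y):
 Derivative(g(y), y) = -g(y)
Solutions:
 g(y) = C1*exp(-y)


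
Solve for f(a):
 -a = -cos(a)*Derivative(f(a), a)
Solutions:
 f(a) = C1 + Integral(a/cos(a), a)


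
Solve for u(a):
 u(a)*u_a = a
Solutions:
 u(a) = -sqrt(C1 + a^2)
 u(a) = sqrt(C1 + a^2)


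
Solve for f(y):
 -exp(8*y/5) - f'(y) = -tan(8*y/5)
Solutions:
 f(y) = C1 - 5*exp(8*y/5)/8 - 5*log(cos(8*y/5))/8


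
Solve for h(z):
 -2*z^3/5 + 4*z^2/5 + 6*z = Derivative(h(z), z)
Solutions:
 h(z) = C1 - z^4/10 + 4*z^3/15 + 3*z^2


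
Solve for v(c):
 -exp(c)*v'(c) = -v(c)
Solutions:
 v(c) = C1*exp(-exp(-c))


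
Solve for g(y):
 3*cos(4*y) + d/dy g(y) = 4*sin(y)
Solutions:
 g(y) = C1 - 3*sin(4*y)/4 - 4*cos(y)


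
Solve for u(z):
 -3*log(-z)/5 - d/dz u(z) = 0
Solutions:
 u(z) = C1 - 3*z*log(-z)/5 + 3*z/5


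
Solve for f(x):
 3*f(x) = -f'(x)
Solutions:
 f(x) = C1*exp(-3*x)


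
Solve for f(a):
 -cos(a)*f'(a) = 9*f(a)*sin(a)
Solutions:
 f(a) = C1*cos(a)^9


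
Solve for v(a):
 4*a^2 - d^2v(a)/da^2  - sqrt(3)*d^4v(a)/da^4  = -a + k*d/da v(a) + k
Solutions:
 v(a) = C1 + C2*exp(a*(-2^(2/3)*3^(1/6)*(9*k + sqrt(81*k^2 + 4*sqrt(3)))^(1/3) + 2*6^(1/3)/(9*k + sqrt(81*k^2 + 4*sqrt(3)))^(1/3))/6) + C3*exp(a*(2^(2/3)*3^(1/6)*(9*k + sqrt(81*k^2 + 4*sqrt(3)))^(1/3) - 6^(2/3)*I*(9*k + sqrt(81*k^2 + 4*sqrt(3)))^(1/3) + 16*sqrt(3)/((9*k + sqrt(81*k^2 + 4*sqrt(3)))^(1/3)*(-2^(2/3)*3^(1/6) + 6^(2/3)*I)))/12) + C4*exp(a*(2^(2/3)*3^(1/6)*(9*k + sqrt(81*k^2 + 4*sqrt(3)))^(1/3) + 6^(2/3)*I*(9*k + sqrt(81*k^2 + 4*sqrt(3)))^(1/3) - 16*sqrt(3)/((9*k + sqrt(81*k^2 + 4*sqrt(3)))^(1/3)*(2^(2/3)*3^(1/6) + 6^(2/3)*I)))/12) + 4*a^3/(3*k) + a^2/(2*k) - 4*a^2/k^2 - a - a/k^2 + 8*a/k^3


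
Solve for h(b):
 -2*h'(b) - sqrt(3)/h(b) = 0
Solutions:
 h(b) = -sqrt(C1 - sqrt(3)*b)
 h(b) = sqrt(C1 - sqrt(3)*b)


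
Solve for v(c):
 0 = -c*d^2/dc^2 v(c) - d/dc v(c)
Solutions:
 v(c) = C1 + C2*log(c)


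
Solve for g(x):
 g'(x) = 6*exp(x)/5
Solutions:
 g(x) = C1 + 6*exp(x)/5


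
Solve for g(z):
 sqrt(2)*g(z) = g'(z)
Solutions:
 g(z) = C1*exp(sqrt(2)*z)


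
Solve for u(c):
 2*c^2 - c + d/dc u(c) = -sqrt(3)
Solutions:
 u(c) = C1 - 2*c^3/3 + c^2/2 - sqrt(3)*c


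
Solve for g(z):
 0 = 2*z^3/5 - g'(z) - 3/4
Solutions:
 g(z) = C1 + z^4/10 - 3*z/4


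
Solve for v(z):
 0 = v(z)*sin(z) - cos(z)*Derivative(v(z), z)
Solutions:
 v(z) = C1/cos(z)


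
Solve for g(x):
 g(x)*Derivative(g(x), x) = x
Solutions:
 g(x) = -sqrt(C1 + x^2)
 g(x) = sqrt(C1 + x^2)


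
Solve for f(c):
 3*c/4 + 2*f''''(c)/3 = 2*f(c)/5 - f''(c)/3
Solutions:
 f(c) = C1*exp(-sqrt(5)*c*sqrt(-5 + sqrt(265))/10) + C2*exp(sqrt(5)*c*sqrt(-5 + sqrt(265))/10) + C3*sin(sqrt(5)*c*sqrt(5 + sqrt(265))/10) + C4*cos(sqrt(5)*c*sqrt(5 + sqrt(265))/10) + 15*c/8


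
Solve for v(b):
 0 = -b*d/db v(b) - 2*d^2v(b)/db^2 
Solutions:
 v(b) = C1 + C2*erf(b/2)


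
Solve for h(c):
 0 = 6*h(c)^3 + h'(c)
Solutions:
 h(c) = -sqrt(2)*sqrt(-1/(C1 - 6*c))/2
 h(c) = sqrt(2)*sqrt(-1/(C1 - 6*c))/2


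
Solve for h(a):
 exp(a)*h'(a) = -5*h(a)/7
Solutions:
 h(a) = C1*exp(5*exp(-a)/7)


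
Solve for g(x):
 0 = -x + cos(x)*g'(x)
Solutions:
 g(x) = C1 + Integral(x/cos(x), x)


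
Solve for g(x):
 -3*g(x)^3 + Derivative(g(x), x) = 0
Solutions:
 g(x) = -sqrt(2)*sqrt(-1/(C1 + 3*x))/2
 g(x) = sqrt(2)*sqrt(-1/(C1 + 3*x))/2


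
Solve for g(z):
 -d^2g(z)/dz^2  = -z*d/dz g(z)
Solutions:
 g(z) = C1 + C2*erfi(sqrt(2)*z/2)


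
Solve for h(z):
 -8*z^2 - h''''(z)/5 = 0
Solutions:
 h(z) = C1 + C2*z + C3*z^2 + C4*z^3 - z^6/9


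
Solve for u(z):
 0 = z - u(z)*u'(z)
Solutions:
 u(z) = -sqrt(C1 + z^2)
 u(z) = sqrt(C1 + z^2)


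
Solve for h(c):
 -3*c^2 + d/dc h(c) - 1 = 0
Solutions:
 h(c) = C1 + c^3 + c


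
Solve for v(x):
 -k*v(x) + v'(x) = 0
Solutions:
 v(x) = C1*exp(k*x)


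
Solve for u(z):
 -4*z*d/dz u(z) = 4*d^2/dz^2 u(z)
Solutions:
 u(z) = C1 + C2*erf(sqrt(2)*z/2)


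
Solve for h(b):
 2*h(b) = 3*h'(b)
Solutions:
 h(b) = C1*exp(2*b/3)


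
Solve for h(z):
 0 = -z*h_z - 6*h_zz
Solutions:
 h(z) = C1 + C2*erf(sqrt(3)*z/6)


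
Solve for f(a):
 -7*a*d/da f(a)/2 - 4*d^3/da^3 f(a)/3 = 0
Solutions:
 f(a) = C1 + Integral(C2*airyai(-21^(1/3)*a/2) + C3*airybi(-21^(1/3)*a/2), a)


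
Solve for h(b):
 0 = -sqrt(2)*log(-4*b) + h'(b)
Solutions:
 h(b) = C1 + sqrt(2)*b*log(-b) + sqrt(2)*b*(-1 + 2*log(2))


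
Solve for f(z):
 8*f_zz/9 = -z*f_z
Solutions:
 f(z) = C1 + C2*erf(3*z/4)


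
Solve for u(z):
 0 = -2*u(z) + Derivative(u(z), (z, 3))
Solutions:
 u(z) = C3*exp(2^(1/3)*z) + (C1*sin(2^(1/3)*sqrt(3)*z/2) + C2*cos(2^(1/3)*sqrt(3)*z/2))*exp(-2^(1/3)*z/2)


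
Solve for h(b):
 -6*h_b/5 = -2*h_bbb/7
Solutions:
 h(b) = C1 + C2*exp(-sqrt(105)*b/5) + C3*exp(sqrt(105)*b/5)


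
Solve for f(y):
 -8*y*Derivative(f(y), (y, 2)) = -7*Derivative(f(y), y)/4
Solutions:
 f(y) = C1 + C2*y^(39/32)


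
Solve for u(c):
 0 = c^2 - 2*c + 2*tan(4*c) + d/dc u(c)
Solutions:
 u(c) = C1 - c^3/3 + c^2 + log(cos(4*c))/2
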